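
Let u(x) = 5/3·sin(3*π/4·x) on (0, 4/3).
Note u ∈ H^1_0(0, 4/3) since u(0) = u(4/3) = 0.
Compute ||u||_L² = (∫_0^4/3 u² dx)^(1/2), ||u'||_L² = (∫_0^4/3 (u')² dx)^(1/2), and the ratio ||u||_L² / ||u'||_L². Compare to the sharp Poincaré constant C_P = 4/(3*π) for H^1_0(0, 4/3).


||u||_L² / ||u'||_L² = 4/(3*π) = C_P.

u(x) = 5/3·sin(3*π/4·x), so u'(x) = 5*π*cos(3*π*x/4)/4.
Writing u(x) = A·sin(kπx/L) with A = 5/3 and k = 1, use ∫_0^L sin²(kπx/L) dx = L/2 and ∫_0^L cos²(kπx/L) dx = L/2.
u² = 25/9·sin²(3*π/4·x) and (u')² = 25*π^2/16·cos²(3*π/4·x), and each of sin², cos² integrates to L/2 = 2/3 over (0, 4/3).
∫_0^4/3 u² dx = 50/27, so ||u||_L² = 5*sqrt(6)/9.
∫_0^4/3 (u')² dx = 25*π^2/24, so ||u'||_L² = 5*sqrt(6)*π/12.
Ratio ||u||_L² / ||u'||_L² = 4/(3*π).
Sharp Poincaré constant on H^1_0(0, 4/3) is C_P = L/π = 4/(3*π), achieved by sin(3*π/4·x).
This is the k = 1 eigenfunction (up to amplitude), so the ratio equals the sharp Poincaré constant exactly.


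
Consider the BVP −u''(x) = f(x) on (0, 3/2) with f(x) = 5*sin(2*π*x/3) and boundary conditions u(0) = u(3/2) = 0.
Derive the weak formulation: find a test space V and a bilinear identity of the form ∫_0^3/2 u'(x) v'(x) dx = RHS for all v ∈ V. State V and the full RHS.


V = H^1_0(0, 3/2) (so v(0) = v(3/2) = 0); weak form: ∫_0^3/2 u'v' dx = ∫_0^3/2 (5*sin(2*π*x/3)) v dx for all v ∈ V.

Multiply both sides by a test function v and integrate from 0 to 3/2:
  ∫_0^3/2 −u''(x) v(x) dx = ∫_0^3/2 f(x) v(x) dx.
Integrate the LHS by parts once:
  ∫_0^3/2 −u'' v dx = −[u'(x) v(x)]_0^3/2 + ∫_0^3/2 u'(x) v'(x) dx.
Thus ∫_0^3/2 u'(x) v'(x) dx = ∫_0^3/2 f(x) v(x) dx + [u'(x) v(x)]_0^3/2.
Choose V so that boundary terms are either known or forced to vanish.
u is Dirichlet: u(0) = u(3/2) = 0. Let V = H^1_0(0, 3/2); then v(0) = v(3/2) = 0, and [u' v]_0^3/2 = 0.
Weak formulation: find u (satisfying any essential BC) such that ∫_0^3/2 u'(x) v'(x) dx = ∫_0^3/2 f v dx for all v ∈ V.
Substituting f(x) = 5*sin(2*π*x/3), the right-hand side is ∫_0^3/2 (5*sin(2*π*x/3)) v dx.


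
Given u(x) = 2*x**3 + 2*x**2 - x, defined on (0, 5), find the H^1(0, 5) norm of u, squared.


||u||_{H^1}^2 = 1994255/21

The H^1 norm (squared) on an interval (0, L) is
  ||u||_{H^1}^2 = ∫_0^L u(x)^2 dx + ∫_0^L u'(x)^2 dx.
Compute u'(x) = 6*x**2 + 4*x - 1.
Then u(x)^2 = 4*x**6 + 8*x**5 - 4*x**3 + x**2 and u'(x)^2 = 36*x**4 + 48*x**3 + 4*x**2 - 8*x + 1.
Integrate each monomial from 0 to 5 using ∫_0^5 c·x^n dx = c·5^(n+1)/(n+1):
  ∫_0^5 u(x)^2 dx = ∫_0^5 (4*x^6 + 8*x^5 - 4*x^3 + x^2) dx. Term by term:
    ∫_0^5 4*x^6 dx = 312500/7;  ∫_0^5 8*x^5 dx = 62500/3;  ∫_0^5 -4*x^3 dx = -625;
    ∫_0^5 x^2 dx = 125/3.
  Sum: 312500/7 + 62500/3 − 625 + 125/3 = 454250/7.
  ∫_0^5 u'(x)^2 dx = ∫_0^5 (36*x^4 + 48*x^3 + 4*x^2 - 8*x + 1) dx. Term by term:
    ∫_0^5 36*x^4 dx = 22500;  ∫_0^5 48*x^3 dx = 7500;  ∫_0^5 4*x^2 dx = 500/3;
    ∫_0^5 -8*x dx = -100;  ∫_0^5 1 dx = 5.
  Sum: 22500 + 7500 + 500/3 − 100 + 5 = 90215/3.
Adding: ||u||_{H^1}^2 = 454250/7 + 90215/3 = 1994255/21.


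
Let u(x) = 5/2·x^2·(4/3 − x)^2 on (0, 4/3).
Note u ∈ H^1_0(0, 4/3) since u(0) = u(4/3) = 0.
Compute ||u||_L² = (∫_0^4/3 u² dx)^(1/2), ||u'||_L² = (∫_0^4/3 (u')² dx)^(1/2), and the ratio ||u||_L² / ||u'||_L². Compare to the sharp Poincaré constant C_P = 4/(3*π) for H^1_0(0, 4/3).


||u||_L² / ||u'||_L² = 2*sqrt(3)/9 < C_P = 4/(3*π).

u(x) = 5/2·x^2·(4/3 − x)^2, so u'(x) = 10*x*(3*x - 4)*(3*x - 2)/9.
u(x) = 5/2·x^2·(4/3 − x)^2 vanishes at x = 0 and x = 4/3, so u ∈ H^1_0(0, 4/3). Differentiate via the product rule and integrate the resulting polynomials term by term.
  ∫_0^4/3 u² dx = ∫_0^4/3 (25*x^8/4 - 100*x^7/3 + 200*x^6/3 - 1600*x^5/27 + 1600*x^4/81) dx. Term by term:
    ∫_0^4/3 25*x^8/4 dx = 1638400/177147;  ∫_0^4/3 -100*x^7/3 dx = -819200/19683;  ∫_0^4/3 200*x^6/3 dx = 3276800/45927;
    ∫_0^4/3 -1600*x^5/27 dx = -3276800/59049;  ∫_0^4/3 1600*x^4/81 dx = 327680/19683.
  Sum: 1638400/177147 − 819200/19683 + 3276800/45927 − 3276800/59049 + 327680/19683 = 163840/1240029.
  ∫_0^4/3 (u')² dx = ∫_0^4/3 (100*x^6 - 400*x^5 + 5200*x^4/9 - 3200*x^3/9 + 6400*x^2/81) dx. Term by term:
    ∫_0^4/3 100*x^6 dx = 1638400/15309;  ∫_0^4/3 -400*x^5 dx = -819200/2187;  ∫_0^4/3 5200*x^4/9 dx = 1064960/2187;
    ∫_0^4/3 -3200*x^3/9 dx = -204800/729;  ∫_0^4/3 6400*x^2/81 dx = 409600/6561.
  Sum: 1638400/15309 − 819200/2187 + 1064960/2187 − 204800/729 + 409600/6561 = 40960/45927.
∫_0^4/3 u² dx = 163840/1240029, so ||u||_L² = 128*sqrt(210)/5103.
∫_0^4/3 (u')² dx = 40960/45927, so ||u'||_L² = 64*sqrt(70)/567.
Ratio ||u||_L² / ||u'||_L² = 2*sqrt(3)/9.
Sharp Poincaré constant on H^1_0(0, 4/3) is C_P = L/π = 4/(3*π), achieved by sin(3*π/4·x).
A polynomial bump cannot attain the sharp Poincaré constant (only the first sine eigenfunction does), so the ratio is strictly less than C_P, consistent with ||u||_L² ≤ C_P ||u'||_L².


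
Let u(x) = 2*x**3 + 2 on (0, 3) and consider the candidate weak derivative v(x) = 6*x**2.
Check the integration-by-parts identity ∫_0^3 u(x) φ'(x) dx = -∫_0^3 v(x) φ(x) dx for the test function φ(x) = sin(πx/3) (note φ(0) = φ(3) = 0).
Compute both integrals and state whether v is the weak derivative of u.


LHS = -162/π + 648/π^3, RHS = -162/π + 648/π^3. Yes, v = u' weakly.

u(x) = 2*x**3 + 2, classical derivative u'(x) = 6*x**2.
φ(x) = sin(πx/3), so φ'(x) = π*cos(π*x/3)/3.
Note φ(0) = φ(3) = 0, so the boundary term u·φ vanishes.
LHS = ∫_0^3 u(x) φ'(x) dx = ∫_0^3 (2*π*x^3*cos(π*x/3)/3 + 2*π*cos(π*x/3)/3) dx. Term by term:
  ∫_0^3 2*π*cos(π*x/3)/3 dx = 0;  ∫_0^3 2*π*x^3*cos(π*x/3)/3 dx = -162/π + 648/π^3.
Sum: 0 + -162/π + 648/π^3 = -162/π + 648/π^3.
So LHS = -162/π + 648/π^3.
∫_0^3 v(x) φ(x) dx = ∫_0^3 (6*x^2*sin(π*x/3)) dx. Term by term:
  ∫_0^3 6*x^2*sin(π*x/3) dx = -648/π^3 + 162/π.
So RHS = -∫_0^3 v(x) φ(x) dx = -162/π + 648/π^3.
LHS = RHS, so the identity holds for this test φ.
Moreover u is smooth here and v(x) = u'(x) = 6*x**2 pointwise, so the identity holds for every test function. Hence v is the weak derivative of u.


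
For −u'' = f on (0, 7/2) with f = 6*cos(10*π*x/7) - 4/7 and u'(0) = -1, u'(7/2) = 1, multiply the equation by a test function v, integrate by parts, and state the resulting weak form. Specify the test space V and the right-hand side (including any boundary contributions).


V = H^1(0, 7/2) (v unrestricted at boundary; u is determined up to an additive constant); weak form: ∫_0^7/2 u'v' dx = ∫_0^7/2 (6*cos(10*π*x/7) - 4/7) v dx + v(7/2) + v(0) for all v ∈ V.

Multiply both sides by a test function v and integrate from 0 to 7/2:
  ∫_0^7/2 −u''(x) v(x) dx = ∫_0^7/2 f(x) v(x) dx.
Integrate the LHS by parts once:
  ∫_0^7/2 −u'' v dx = −[u'(x) v(x)]_0^7/2 + ∫_0^7/2 u'(x) v'(x) dx.
Thus ∫_0^7/2 u'(x) v'(x) dx = ∫_0^7/2 f(x) v(x) dx + [u'(x) v(x)]_0^7/2.
Choose V so that boundary terms are either known or forced to vanish.
u has inhomogeneous Neumann u'(0) = -1, u'(7/2) = 1. [u' v]_0^7/2 = (1)·v(7/2) − (-1)·v(0) = v(7/2) + v(0). Take V = H^1(0, 7/2); boundary term becomes part of RHS.
Weak formulation: find u (satisfying any essential BC) such that ∫_0^7/2 u'(x) v'(x) dx = ∫_0^7/2 f v dx + v(7/2) + v(0) for all v ∈ V (Neumann data are natural BCs: they enter the RHS as boundary terms).
Substituting f(x) = 6*cos(10*π*x/7) - 4/7, the right-hand side is ∫_0^7/2 (6*cos(10*π*x/7) - 4/7) v dx + v(7/2) + v(0).
Compatibility check (pure Neumann): taking v ≡ 1 ∈ V gives 0 = ∫_0^7/2 f dx + (1) − (-1), i.e. ∫_0^7/2 f dx must equal u'(0) − u'(7/2) = -2. Indeed ∫_0^7/2 (6*cos(10*π*x/7) - 4/7) dx = -2, so the data are compatible. The solution is then unique only up to an additive constant (fix it e.g. by requiring ∫_0^7/2 u dx = 0).


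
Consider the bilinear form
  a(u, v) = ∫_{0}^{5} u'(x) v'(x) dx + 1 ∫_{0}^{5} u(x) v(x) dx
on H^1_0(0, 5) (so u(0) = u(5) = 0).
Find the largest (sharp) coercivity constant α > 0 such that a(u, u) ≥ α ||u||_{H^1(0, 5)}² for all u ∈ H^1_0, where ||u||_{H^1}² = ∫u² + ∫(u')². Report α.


α = 1

Coercivity of a(·,·) on H^1_0(0, 5) means a(u, u) ≥ α ||u||_{H^1}² for every u ∈ H^1_0.
The interval has length L = 5, and Poincaré/coercivity depend only on L. Here a(u, u) = ∫(u')² + (1)·∫u².
Here c = 1 ≥ 1, so a(u,u) = ∫(u')² + c∫u² ≥ ∫(u')² + ∫u² = ||u||_{H^1}², i.e. α = 1 works. No larger α is possible: a(u,u) ≥ α||u||_{H^1}² means (1−α)∫(u')² ≥ (α−c)∫u², and for the modes u_n = sin(nπ(x−x₀)/L) (x₀ the left endpoint) one has ∫u_n²/∫(u_n')² = (L/(nπ))² → 0, so a(u_n,u_n)/||u_n||_{H^1}² → 1. Hence the optimal constant is α = 1.
Therefore α = 1.


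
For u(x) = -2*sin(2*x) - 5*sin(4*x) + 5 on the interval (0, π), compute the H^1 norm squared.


||u||_{H^1(0,π)}^2 = 495*π/2

u'(x) = -4*cos(2*x) - 20*cos(4*x).
Expand u² and (u')² and integrate term by term on (0, π), using: for integers n ≥ 1, ∫_0^π sin²(nx) dx = ∫_0^π cos²(nx) dx = π/2; for n ≠ n', ∫_0^π sin(nx)sin(n'x) dx = ∫_0^π cos(nx)cos(n'x) dx = 0; and by product-to-sum, ∫_0^π sin(nx)cos(n'x) dx = ½∫_0^π [sin((n+n')x) + sin((n−n')x)] dx, which is 0 when n+n' is even and 2n/(n²−n'²) when n+n' is odd (it need not vanish on (0, π)). For the constant mode: ∫_0^π 1 dx = π, ∫_0^π cos(nx) dx = 0, ∫_0^π sin(nx) dx = (1−(−1)^n)/n.
  u² squared terms: (5)²·∫1 dx = 25·π = 25*π;  (-5)²·∫sin(4x)² dx = 25·π/2 = 25*π/2;  (-2)²·∫sin(2x)² dx = 4·π/2 = 2*π.
  u² cross terms: 2·(5)·(-5)·∫1·sin(4x) dx = -50·(0) = 0;  2·(5)·(-2)·∫1·sin(2x) dx = -20·(0) = 0;  2·(-5)·(-2)·∫sin(4x)·sin(2x) dx = 20·(0) = 0.
  So ∫_0^π u² dx = 25*π + 25*π/2 + 2*π + 0 + 0 + 0 = 79*π/2.
  (u')² squared terms: (-20)²·∫cos(4x)² dx = 400·π/2 = 200*π;  (-4)²·∫cos(2x)² dx = 16·π/2 = 8*π.
  (u')² cross terms: 2·(-20)·(-4)·∫cos(4x)·cos(2x) dx = 160·(0) = 0.
  So ∫_0^π (u')² dx = 200*π + 8*π + 0 = 208*π.
||u||_{H^1}^2 = (79*π/2) + (208*π) = 495*π/2.


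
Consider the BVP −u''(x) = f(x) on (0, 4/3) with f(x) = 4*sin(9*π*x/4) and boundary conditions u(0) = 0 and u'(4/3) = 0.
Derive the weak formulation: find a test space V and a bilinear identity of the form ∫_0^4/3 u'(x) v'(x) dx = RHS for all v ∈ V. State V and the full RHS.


V = {v ∈ H^1(0, 4/3) : v(0) = 0} (test functions vanish at x = 0 where u is specified); weak form: ∫_0^4/3 u'v' dx = ∫_0^4/3 (4*sin(9*π*x/4)) v dx for all v ∈ V.

Multiply both sides by a test function v and integrate from 0 to 4/3:
  ∫_0^4/3 −u''(x) v(x) dx = ∫_0^4/3 f(x) v(x) dx.
Integrate the LHS by parts once:
  ∫_0^4/3 −u'' v dx = −[u'(x) v(x)]_0^4/3 + ∫_0^4/3 u'(x) v'(x) dx.
Thus ∫_0^4/3 u'(x) v'(x) dx = ∫_0^4/3 f(x) v(x) dx + [u'(x) v(x)]_0^4/3.
Choose V so that boundary terms are either known or forced to vanish.
Mixed BC: u(0) = 0 (Dirichlet) and u'(4/3) = 0 (Neumann). Define V = {v ∈ H^1(0, 4/3) : v(0) = 0}. Then [u' v]_0^4/3 = u'(4/3)·v(4/3) − u'(0)·0 = 0.
Weak formulation: find u (satisfying any essential BC) such that ∫_0^4/3 u'(x) v'(x) dx = ∫_0^4/3 f v dx for all v ∈ V (Dirichlet at 0 absorbed into V; the Neumann datum at x = 4/3 is zero, so no boundary term remains).
Substituting f(x) = 4*sin(9*π*x/4), the right-hand side is ∫_0^4/3 (4*sin(9*π*x/4)) v dx.


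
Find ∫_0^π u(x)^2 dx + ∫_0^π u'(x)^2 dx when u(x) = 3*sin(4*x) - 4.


||u||_{H^1(0,π)}^2 = 185*π/2

u'(x) = 12*cos(4*x).
Expand u² and (u')² and integrate term by term on (0, π), using: for integers n ≥ 1, ∫_0^π sin²(nx) dx = ∫_0^π cos²(nx) dx = π/2; for n ≠ n', ∫_0^π sin(nx)sin(n'x) dx = ∫_0^π cos(nx)cos(n'x) dx = 0; and by product-to-sum, ∫_0^π sin(nx)cos(n'x) dx = ½∫_0^π [sin((n+n')x) + sin((n−n')x)] dx, which is 0 when n+n' is even and 2n/(n²−n'²) when n+n' is odd (it need not vanish on (0, π)). For the constant mode: ∫_0^π 1 dx = π, ∫_0^π cos(nx) dx = 0, ∫_0^π sin(nx) dx = (1−(−1)^n)/n.
  u² squared terms: (-4)²·∫1 dx = 16·π = 16*π;  (3)²·∫sin(4x)² dx = 9·π/2 = 9*π/2.
  u² cross terms: 2·(-4)·(3)·∫1·sin(4x) dx = -24·(0) = 0.
  So ∫_0^π u² dx = 16*π + 9*π/2 + 0 = 41*π/2.
  (u')² squared terms: (12)²·∫cos(4x)² dx = 144·π/2 = 72*π.
  So ∫_0^π (u')² dx = 72*π.
||u||_{H^1}^2 = (41*π/2) + (72*π) = 185*π/2.


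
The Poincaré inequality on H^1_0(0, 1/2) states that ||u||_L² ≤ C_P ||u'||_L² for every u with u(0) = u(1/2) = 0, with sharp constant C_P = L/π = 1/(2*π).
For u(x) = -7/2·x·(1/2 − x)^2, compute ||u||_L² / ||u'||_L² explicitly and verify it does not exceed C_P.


||u||_L² / ||u'||_L² = sqrt(14)/28 < C_P = 1/(2*π).

u(x) = -7/2·x·(1/2 − x)^2, so u'(x) = -21*x^2/2 + 7*x - 7/8.
u(x) = -7/2·x·(1/2 − x)^2 vanishes at x = 0 and x = 1/2, so u ∈ H^1_0(0, 1/2). Differentiate via the product rule and integrate the resulting polynomials term by term.
  ∫_0^1/2 u² dx = ∫_0^1/2 (49*x^6/4 - 49*x^5/2 + 147*x^4/8 - 49*x^3/8 + 49*x^2/64) dx. Term by term:
    ∫_0^1/2 49*x^6/4 dx = 7/512;  ∫_0^1/2 -49*x^5/2 dx = -49/768;  ∫_0^1/2 147*x^4/8 dx = 147/1280;
    ∫_0^1/2 -49*x^3/8 dx = -49/512;  ∫_0^1/2 49*x^2/64 dx = 49/1536.
  Sum: 7/512 − 49/768 + 147/1280 − 49/512 + 49/1536 = 7/7680.
  ∫_0^1/2 (u')² dx = ∫_0^1/2 (441*x^4/4 - 147*x^3 + 539*x^2/8 - 49*x/4 + 49/64) dx. Term by term:
    ∫_0^1/2 441*x^4/4 dx = 441/640;  ∫_0^1/2 -147*x^3 dx = -147/64;  ∫_0^1/2 539*x^2/8 dx = 539/192;
    ∫_0^1/2 -49*x/4 dx = -49/32;  ∫_0^1/2 49/64 dx = 49/128.
  Sum: 441/640 − 147/64 + 539/192 − 49/32 + 49/128 = 49/960.
∫_0^1/2 u² dx = 7/7680, so ||u||_L² = sqrt(210)/480.
∫_0^1/2 (u')² dx = 49/960, so ||u'||_L² = 7*sqrt(15)/120.
Ratio ||u||_L² / ||u'||_L² = sqrt(14)/28.
Sharp Poincaré constant on H^1_0(0, 1/2) is C_P = L/π = 1/(2*π), achieved by sin(2*π·x).
A polynomial bump cannot attain the sharp Poincaré constant (only the first sine eigenfunction does), so the ratio is strictly less than C_P, consistent with ||u||_L² ≤ C_P ||u'||_L².


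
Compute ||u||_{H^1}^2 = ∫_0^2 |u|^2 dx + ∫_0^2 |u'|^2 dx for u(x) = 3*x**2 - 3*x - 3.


||u||_{H^1}^2 = 288/5

The H^1 norm (squared) on an interval (0, L) is
  ||u||_{H^1}^2 = ∫_0^L u(x)^2 dx + ∫_0^L u'(x)^2 dx.
Compute u'(x) = 6*x - 3.
Then u(x)^2 = 9*x**4 - 18*x**3 - 9*x**2 + 18*x + 9 and u'(x)^2 = 36*x**2 - 36*x + 9.
Integrate each monomial from 0 to 2 using ∫_0^2 c·x^n dx = c·2^(n+1)/(n+1):
  ∫_0^2 u(x)^2 dx = ∫_0^2 (9*x^4 - 18*x^3 - 9*x^2 + 18*x + 9) dx. Term by term:
    ∫_0^2 9*x^4 dx = 288/5;  ∫_0^2 -18*x^3 dx = -72;  ∫_0^2 -9*x^2 dx = -24;
    ∫_0^2 18*x dx = 36;  ∫_0^2 9 dx = 18.
  Sum: 288/5 − 72 − 24 + 36 + 18 = 78/5.
  ∫_0^2 u'(x)^2 dx = ∫_0^2 (36*x^2 - 36*x + 9) dx. Term by term:
    ∫_0^2 36*x^2 dx = 96;  ∫_0^2 -36*x dx = -72;  ∫_0^2 9 dx = 18.
  Sum: 96 − 72 + 18 = 42.
Adding: ||u||_{H^1}^2 = 78/5 + 42 = 288/5.


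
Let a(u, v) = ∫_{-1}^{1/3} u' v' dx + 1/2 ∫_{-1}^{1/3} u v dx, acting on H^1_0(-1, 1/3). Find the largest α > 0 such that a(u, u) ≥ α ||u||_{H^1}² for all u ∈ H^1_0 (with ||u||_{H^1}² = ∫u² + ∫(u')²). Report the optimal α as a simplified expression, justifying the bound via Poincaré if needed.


α = (8 + 9*π^2)/(16 + 9*π^2)

Coercivity of a(·,·) on H^1_0(-1, 1/3) means a(u, u) ≥ α ||u||_{H^1}² for every u ∈ H^1_0.
The interval has length L = 4/3, and Poincaré/coercivity depend only on L. Here a(u, u) = ∫(u')² + (1/2)·∫u².
Here 0 < c = 1/2 < 1. The condition a(u,u) ≥ α||u||_{H^1}² reads (1−α)∫(u')² ≥ (α−c)∫u². Any admissible α is ≤ 1 (rapidly oscillating u have ∫u²/∫(u')² → 0), and α = 1 would force 0 ≥ (1−c)∫u², impossible since c < 1; so 1−α > 0. By the sharp Poincaré inequality on H^1_0 of an interval of length L, ∫(u')² ≥ (π/L)²∫u² with equality for the first sine mode sin(π(x−x₀)/L) (x₀ the left endpoint), so the inequality holds for all u iff (1−α)(π/L)² ≥ α − c, i.e. α ≤ ((π/L)² + c)/((π/L)² + 1) = (1 + c(L/π)²)/(1 + (L/π)²). With (π/L)² = 9*π^2/16 and c = 1/2, the largest admissible constant is α = ((π/L)² + c)/((π/L)² + 1).
Simplifying, α = (8 + 9*π^2)/(16 + 9*π^2).


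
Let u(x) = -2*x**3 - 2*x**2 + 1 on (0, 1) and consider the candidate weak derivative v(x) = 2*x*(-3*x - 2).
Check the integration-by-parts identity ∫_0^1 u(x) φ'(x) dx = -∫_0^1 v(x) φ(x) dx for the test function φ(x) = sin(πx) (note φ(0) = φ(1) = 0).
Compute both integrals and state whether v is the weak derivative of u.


LHS = -24/π^3 + 10/π, RHS = -24/π^3 + 10/π. Yes, v = u' weakly.

u(x) = -2*x**3 - 2*x**2 + 1, classical derivative u'(x) = -6*x**2 - 4*x.
φ(x) = sin(πx), so φ'(x) = π*cos(π*x).
Note φ(0) = φ(1) = 0, so the boundary term u·φ vanishes.
LHS = ∫_0^1 u(x) φ'(x) dx = ∫_0^1 (-2*π*x^3*cos(π*x) - 2*π*x^2*cos(π*x) + π*cos(π*x)) dx. Term by term:
  ∫_0^1 π*cos(π*x) dx = 0;  ∫_0^1 -2*π*x^2*cos(π*x) dx = 4/π;  ∫_0^1 -2*π*x^3*cos(π*x) dx = -24/π^3 + 6/π.
Sum: 0 + 4/π + -24/π^3 + 6/π = -24/π^3 + 10/π.
So LHS = -24/π^3 + 10/π.
∫_0^1 v(x) φ(x) dx = ∫_0^1 (-6*x^2*sin(π*x) - 4*x*sin(π*x)) dx. Term by term:
  ∫_0^1 -6*x^2*sin(π*x) dx = -6/π + 24/π^3;  ∫_0^1 -4*x*sin(π*x) dx = -4/π.
Sum: -6/π + 24/π^3 − 4/π = -10/π + 24/π^3.
So RHS = -∫_0^1 v(x) φ(x) dx = -24/π^3 + 10/π.
LHS = RHS, so the identity holds for this test φ.
Moreover u is smooth here and v(x) = u'(x) = -6*x**2 - 4*x pointwise, so the identity holds for every test function. Hence v is the weak derivative of u.


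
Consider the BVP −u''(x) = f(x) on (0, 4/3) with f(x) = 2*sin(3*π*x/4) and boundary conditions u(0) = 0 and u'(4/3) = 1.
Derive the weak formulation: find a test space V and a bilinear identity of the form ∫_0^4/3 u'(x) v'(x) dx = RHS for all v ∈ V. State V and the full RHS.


V = {v ∈ H^1(0, 4/3) : v(0) = 0} (test functions vanish at x = 0 where u is specified); weak form: ∫_0^4/3 u'v' dx = ∫_0^4/3 (2*sin(3*π*x/4)) v dx + v(4/3) for all v ∈ V.

Multiply both sides by a test function v and integrate from 0 to 4/3:
  ∫_0^4/3 −u''(x) v(x) dx = ∫_0^4/3 f(x) v(x) dx.
Integrate the LHS by parts once:
  ∫_0^4/3 −u'' v dx = −[u'(x) v(x)]_0^4/3 + ∫_0^4/3 u'(x) v'(x) dx.
Thus ∫_0^4/3 u'(x) v'(x) dx = ∫_0^4/3 f(x) v(x) dx + [u'(x) v(x)]_0^4/3.
Choose V so that boundary terms are either known or forced to vanish.
Mixed BC: u(0) = 0 (Dirichlet) and u'(4/3) = 1 (Neumann). Define V = {v ∈ H^1(0, 4/3) : v(0) = 0}. Then [u' v]_0^4/3 = u'(4/3)·v(4/3) − u'(0)·0 = v(4/3).
Weak formulation: find u (satisfying any essential BC) such that ∫_0^4/3 u'(x) v'(x) dx = ∫_0^4/3 f v dx + v(4/3) for all v ∈ V (Dirichlet at 0 absorbed into V; Neumann datum at x = 4/3 contributes the boundary term).
Substituting f(x) = 2*sin(3*π*x/4), the right-hand side is ∫_0^4/3 (2*sin(3*π*x/4)) v dx + v(4/3).


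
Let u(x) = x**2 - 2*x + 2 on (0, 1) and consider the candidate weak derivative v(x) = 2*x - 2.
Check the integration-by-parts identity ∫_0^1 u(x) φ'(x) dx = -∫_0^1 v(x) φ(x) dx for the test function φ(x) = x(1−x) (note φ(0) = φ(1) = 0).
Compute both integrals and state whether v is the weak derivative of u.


LHS = 1/6, RHS = 1/6. Yes, v = u' weakly.

u(x) = x**2 - 2*x + 2, classical derivative u'(x) = 2*x - 2.
φ(x) = x(1−x), so φ'(x) = 1 - 2*x.
Note φ(0) = φ(1) = 0, so the boundary term u·φ vanishes.
LHS = ∫_0^1 u(x) φ'(x) dx = ∫_0^1 (-2*x^3 + 5*x^2 - 6*x + 2) dx. Term by term:
  ∫_0^1 -2*x^3 dx = -1/2;  ∫_0^1 5*x^2 dx = 5/3;  ∫_0^1 -6*x dx = -3;
  ∫_0^1 2 dx = 2.
Sum: -1/2 + 5/3 − 3 + 2 = 1/6.
So LHS = 1/6.
∫_0^1 v(x) φ(x) dx = ∫_0^1 (-2*x^3 + 4*x^2 - 2*x) dx. Term by term:
  ∫_0^1 -2*x^3 dx = -1/2;  ∫_0^1 4*x^2 dx = 4/3;  ∫_0^1 -2*x dx = -1.
Sum: -1/2 + 4/3 − 1 = -1/6.
So RHS = -∫_0^1 v(x) φ(x) dx = 1/6.
LHS = RHS, so the identity holds for this test φ.
Moreover u is smooth here and v(x) = u'(x) = 2*x - 2 pointwise, so the identity holds for every test function. Hence v is the weak derivative of u.


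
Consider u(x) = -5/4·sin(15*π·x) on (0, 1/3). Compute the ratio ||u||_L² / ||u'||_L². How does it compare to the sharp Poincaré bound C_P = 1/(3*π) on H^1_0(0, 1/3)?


||u||_L² / ||u'||_L² = 1/(15*π) < C_P = 1/(3*π).

u(x) = -5/4·sin(15*π·x), so u'(x) = -75*π*cos(15*π*x)/4.
Writing u(x) = A·sin(kπx/L) with A = -5/4 and k = 5, use ∫_0^L sin²(kπx/L) dx = L/2 and ∫_0^L cos²(kπx/L) dx = L/2.
u² = 25/16·sin²(15*π·x) and (u')² = 5625*π^2/16·cos²(15*π·x), and each of sin², cos² integrates to L/2 = 1/6 over (0, 1/3).
∫_0^1/3 u² dx = 25/96, so ||u||_L² = 5*sqrt(6)/24.
∫_0^1/3 (u')² dx = 1875*π^2/32, so ||u'||_L² = 25*sqrt(6)*π/8.
Ratio ||u||_L² / ||u'||_L² = 1/(15*π).
Sharp Poincaré constant on H^1_0(0, 1/3) is C_P = L/π = 1/(3*π), achieved by sin(3*π·x).
This is the k = 5 harmonic; the ratio L/(kπ) is strictly less than C_P = L/π, consistent with the sharp inequality ||u||_L² ≤ C_P ||u'||_L².


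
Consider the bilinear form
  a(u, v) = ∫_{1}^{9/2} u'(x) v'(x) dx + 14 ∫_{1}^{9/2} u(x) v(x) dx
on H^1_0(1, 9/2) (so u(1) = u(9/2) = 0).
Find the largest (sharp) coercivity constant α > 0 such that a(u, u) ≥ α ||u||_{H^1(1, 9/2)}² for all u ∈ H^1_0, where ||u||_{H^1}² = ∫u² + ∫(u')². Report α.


α = 1

Coercivity of a(·,·) on H^1_0(1, 9/2) means a(u, u) ≥ α ||u||_{H^1}² for every u ∈ H^1_0.
The interval has length L = 7/2, and Poincaré/coercivity depend only on L. Here a(u, u) = ∫(u')² + (14)·∫u².
Here c = 14 ≥ 1, so a(u,u) = ∫(u')² + c∫u² ≥ ∫(u')² + ∫u² = ||u||_{H^1}², i.e. α = 1 works. No larger α is possible: a(u,u) ≥ α||u||_{H^1}² means (1−α)∫(u')² ≥ (α−c)∫u², and for the modes u_n = sin(nπ(x−x₀)/L) (x₀ the left endpoint) one has ∫u_n²/∫(u_n')² = (L/(nπ))² → 0, so a(u_n,u_n)/||u_n||_{H^1}² → 1. Hence the optimal constant is α = 1.
Therefore α = 1.


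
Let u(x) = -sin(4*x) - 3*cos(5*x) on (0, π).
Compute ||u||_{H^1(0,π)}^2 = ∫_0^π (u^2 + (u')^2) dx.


||u||_{H^1(0,π)}^2 = -416/3 + 251*π/2

u'(x) = 15*sin(5*x) - 4*cos(4*x).
Expand u² and (u')² and integrate term by term on (0, π), using: for integers n ≥ 1, ∫_0^π sin²(nx) dx = ∫_0^π cos²(nx) dx = π/2; for n ≠ n', ∫_0^π sin(nx)sin(n'x) dx = ∫_0^π cos(nx)cos(n'x) dx = 0; and by product-to-sum, ∫_0^π sin(nx)cos(n'x) dx = ½∫_0^π [sin((n+n')x) + sin((n−n')x)] dx, which is 0 when n+n' is even and 2n/(n²−n'²) when n+n' is odd (it need not vanish on (0, π)).
  u² squared terms: (-1)²·∫sin(4x)² dx = 1·π/2 = π/2;  (-3)²·∫cos(5x)² dx = 9·π/2 = 9*π/2.
  u² cross terms: 2·(-1)·(-3)·∫sin(4x)·cos(5x) dx = 6·(-8/9) = -16/3.
  So ∫_0^π u² dx = π/2 + 9*π/2 − 16/3 = -16/3 + 5*π.
  (u')² squared terms: (-4)²·∫cos(4x)² dx = 16·π/2 = 8*π;  (15)²·∫sin(5x)² dx = 225·π/2 = 225*π/2.
  (u')² cross terms: 2·(-4)·(15)·∫cos(4x)·sin(5x) dx = -120·(10/9) = -400/3.
  So ∫_0^π (u')² dx = 8*π + 225*π/2 − 400/3 = -400/3 + 241*π/2.
||u||_{H^1}^2 = (-16/3 + 5*π) + (-400/3 + 241*π/2) = -416/3 + 251*π/2.


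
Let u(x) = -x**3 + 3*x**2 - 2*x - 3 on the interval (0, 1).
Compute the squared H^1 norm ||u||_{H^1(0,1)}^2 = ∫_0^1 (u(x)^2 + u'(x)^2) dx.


||u||_{H^1}^2 = 2389/210

The H^1 norm (squared) on an interval (0, L) is
  ||u||_{H^1}^2 = ∫_0^L u(x)^2 dx + ∫_0^L u'(x)^2 dx.
Compute u'(x) = -3*x**2 + 6*x - 2.
Then u(x)^2 = x**6 - 6*x**5 + 13*x**4 - 6*x**3 - 14*x**2 + 12*x + 9 and u'(x)^2 = 9*x**4 - 36*x**3 + 48*x**2 - 24*x + 4.
Integrate each monomial from 0 to 1 using ∫_0^1 c·x^n dx = c·1^(n+1)/(n+1):
  ∫_0^1 u(x)^2 dx = ∫_0^1 (x^6 - 6*x^5 + 13*x^4 - 6*x^3 - 14*x^2 + 12*x + 9) dx. Term by term:
    ∫_0^1 x^6 dx = 1/7;  ∫_0^1 -6*x^5 dx = -1;  ∫_0^1 13*x^4 dx = 13/5;
    ∫_0^1 -6*x^3 dx = -3/2;  ∫_0^1 -14*x^2 dx = -14/3;  ∫_0^1 12*x dx = 6;
    ∫_0^1 9 dx = 9.
  Sum: 1/7 − 1 + 13/5 − 3/2 − 14/3 + 6 + 9 = 2221/210.
  ∫_0^1 u'(x)^2 dx = ∫_0^1 (9*x^4 - 36*x^3 + 48*x^2 - 24*x + 4) dx. Term by term:
    ∫_0^1 9*x^4 dx = 9/5;  ∫_0^1 -36*x^3 dx = -9;  ∫_0^1 48*x^2 dx = 16;
    ∫_0^1 -24*x dx = -12;  ∫_0^1 4 dx = 4.
  Sum: 9/5 − 9 + 16 − 12 + 4 = 4/5.
Adding: ||u||_{H^1}^2 = 2221/210 + 4/5 = 2389/210.


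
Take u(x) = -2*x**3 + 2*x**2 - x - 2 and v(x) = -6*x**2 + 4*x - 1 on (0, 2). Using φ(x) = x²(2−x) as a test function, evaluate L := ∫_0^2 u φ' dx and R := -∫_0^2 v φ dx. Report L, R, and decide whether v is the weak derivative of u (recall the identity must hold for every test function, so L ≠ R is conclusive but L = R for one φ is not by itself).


LHS = 116/15, RHS = 116/15. Yes, v = u' weakly.

u(x) = -2*x**3 + 2*x**2 - x - 2, classical derivative u'(x) = -6*x**2 + 4*x - 1.
φ(x) = x²(2−x), so φ'(x) = x*(4 - 3*x).
Note φ(0) = φ(2) = 0, so the boundary term u·φ vanishes.
LHS = ∫_0^2 u(x) φ'(x) dx = ∫_0^2 (6*x^5 - 14*x^4 + 11*x^3 + 2*x^2 - 8*x) dx. Term by term:
  ∫_0^2 6*x^5 dx = 64;  ∫_0^2 -14*x^4 dx = -448/5;  ∫_0^2 11*x^3 dx = 44;
  ∫_0^2 2*x^2 dx = 16/3;  ∫_0^2 -8*x dx = -16.
Sum: 64 − 448/5 + 44 + 16/3 − 16 = 116/15.
So LHS = 116/15.
∫_0^2 v(x) φ(x) dx = ∫_0^2 (6*x^5 - 16*x^4 + 9*x^3 - 2*x^2) dx. Term by term:
  ∫_0^2 6*x^5 dx = 64;  ∫_0^2 -16*x^4 dx = -512/5;  ∫_0^2 9*x^3 dx = 36;
  ∫_0^2 -2*x^2 dx = -16/3.
Sum: 64 − 512/5 + 36 − 16/3 = -116/15.
So RHS = -∫_0^2 v(x) φ(x) dx = 116/15.
LHS = RHS, so the identity holds for this test φ.
Moreover u is smooth here and v(x) = u'(x) = -6*x**2 + 4*x - 1 pointwise, so the identity holds for every test function. Hence v is the weak derivative of u.


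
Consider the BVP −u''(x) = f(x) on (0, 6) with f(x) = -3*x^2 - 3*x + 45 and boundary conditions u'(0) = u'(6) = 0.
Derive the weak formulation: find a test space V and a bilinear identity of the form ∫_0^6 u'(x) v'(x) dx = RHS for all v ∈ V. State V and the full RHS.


V = H^1(0, 6) (no boundary constraint on v; u is determined up to an additive constant); weak form: ∫_0^6 u'v' dx = ∫_0^6 (-3*x^2 - 3*x + 45) v dx for all v ∈ V.

Multiply both sides by a test function v and integrate from 0 to 6:
  ∫_0^6 −u''(x) v(x) dx = ∫_0^6 f(x) v(x) dx.
Integrate the LHS by parts once:
  ∫_0^6 −u'' v dx = −[u'(x) v(x)]_0^6 + ∫_0^6 u'(x) v'(x) dx.
Thus ∫_0^6 u'(x) v'(x) dx = ∫_0^6 f(x) v(x) dx + [u'(x) v(x)]_0^6.
Choose V so that boundary terms are either known or forced to vanish.
u has homogeneous Neumann: u'(0) = u'(6) = 0. So [u' v]_0^6 = 0·v(6) − 0·v(0) = 0 for any v; take V = H^1(0, 6).
Weak formulation: find u (satisfying any essential BC) such that ∫_0^6 u'(x) v'(x) dx = ∫_0^6 f v dx for all v ∈ V (homogeneous Neumann, so boundary terms vanish).
Substituting f(x) = -3*x^2 - 3*x + 45, the right-hand side is ∫_0^6 (-3*x^2 - 3*x + 45) v dx.
Compatibility check (pure Neumann): taking v ≡ 1 ∈ V gives 0 = ∫_0^6 f dx + (0) − (0), i.e. ∫_0^6 f dx must equal u'(0) − u'(6) = 0. Indeed ∫_0^6 (-3*x^2 - 3*x + 45) dx = 0, so the data are compatible. The solution is then unique only up to an additive constant (fix it e.g. by requiring ∫_0^6 u dx = 0).


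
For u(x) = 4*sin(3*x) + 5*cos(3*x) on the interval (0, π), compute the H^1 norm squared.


||u||_{H^1(0,π)}^2 = 205*π

u'(x) = -15*sin(3*x) + 12*cos(3*x).
Expand u² and (u')² and integrate term by term on (0, π), using: for integers n ≥ 1, ∫_0^π sin²(nx) dx = ∫_0^π cos²(nx) dx = π/2; for n ≠ n', ∫_0^π sin(nx)sin(n'x) dx = ∫_0^π cos(nx)cos(n'x) dx = 0; and by product-to-sum, ∫_0^π sin(nx)cos(n'x) dx = ½∫_0^π [sin((n+n')x) + sin((n−n')x)] dx, which is 0 when n+n' is even and 2n/(n²−n'²) when n+n' is odd (it need not vanish on (0, π)).
  u² squared terms: (4)²·∫sin(3x)² dx = 16·π/2 = 8*π;  (5)²·∫cos(3x)² dx = 25·π/2 = 25*π/2.
  u² cross terms: 2·(4)·(5)·∫sin(3x)·cos(3x) dx = 40·(0) = 0.
  So ∫_0^π u² dx = 8*π + 25*π/2 + 0 = 41*π/2.
  (u')² squared terms: (-15)²·∫sin(3x)² dx = 225·π/2 = 225*π/2;  (12)²·∫cos(3x)² dx = 144·π/2 = 72*π.
  (u')² cross terms: 2·(-15)·(12)·∫sin(3x)·cos(3x) dx = -360·(0) = 0.
  So ∫_0^π (u')² dx = 225*π/2 + 72*π + 0 = 369*π/2.
||u||_{H^1}^2 = (41*π/2) + (369*π/2) = 205*π.


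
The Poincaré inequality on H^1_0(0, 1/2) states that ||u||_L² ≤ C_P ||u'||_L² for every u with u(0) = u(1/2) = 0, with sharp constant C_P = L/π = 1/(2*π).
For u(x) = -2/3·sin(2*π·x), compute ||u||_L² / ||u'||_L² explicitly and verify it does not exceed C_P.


||u||_L² / ||u'||_L² = 1/(2*π) = C_P.

u(x) = -2/3·sin(2*π·x), so u'(x) = -4*π*cos(2*π*x)/3.
Writing u(x) = A·sin(kπx/L) with A = -2/3 and k = 1, use ∫_0^L sin²(kπx/L) dx = L/2 and ∫_0^L cos²(kπx/L) dx = L/2.
u² = 4/9·sin²(2*π·x) and (u')² = 16*π^2/9·cos²(2*π·x), and each of sin², cos² integrates to L/2 = 1/4 over (0, 1/2).
∫_0^1/2 u² dx = 1/9, so ||u||_L² = 1/3.
∫_0^1/2 (u')² dx = 4*π^2/9, so ||u'||_L² = 2*π/3.
Ratio ||u||_L² / ||u'||_L² = 1/(2*π).
Sharp Poincaré constant on H^1_0(0, 1/2) is C_P = L/π = 1/(2*π), achieved by sin(2*π·x).
This is the k = 1 eigenfunction (up to amplitude), so the ratio equals the sharp Poincaré constant exactly.


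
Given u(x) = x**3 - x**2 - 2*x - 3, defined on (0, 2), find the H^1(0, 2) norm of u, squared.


||u||_{H^1}^2 = 1774/35

The H^1 norm (squared) on an interval (0, L) is
  ||u||_{H^1}^2 = ∫_0^L u(x)^2 dx + ∫_0^L u'(x)^2 dx.
Compute u'(x) = 3*x**2 - 2*x - 2.
Then u(x)^2 = x**6 - 2*x**5 - 3*x**4 - 2*x**3 + 10*x**2 + 12*x + 9 and u'(x)^2 = 9*x**4 - 12*x**3 - 8*x**2 + 8*x + 4.
Integrate each monomial from 0 to 2 using ∫_0^2 c·x^n dx = c·2^(n+1)/(n+1):
  ∫_0^2 u(x)^2 dx = ∫_0^2 (x^6 - 2*x^5 - 3*x^4 - 2*x^3 + 10*x^2 + 12*x + 9) dx. Term by term:
    ∫_0^2 x^6 dx = 128/7;  ∫_0^2 -2*x^5 dx = -64/3;  ∫_0^2 -3*x^4 dx = -96/5;
    ∫_0^2 -2*x^3 dx = -8;  ∫_0^2 10*x^2 dx = 80/3;  ∫_0^2 12*x dx = 24;
    ∫_0^2 9 dx = 18.
  Sum: 128/7 − 64/3 − 96/5 − 8 + 80/3 + 24 + 18 = 4034/105.
  ∫_0^2 u'(x)^2 dx = ∫_0^2 (9*x^4 - 12*x^3 - 8*x^2 + 8*x + 4) dx. Term by term:
    ∫_0^2 9*x^4 dx = 288/5;  ∫_0^2 -12*x^3 dx = -48;  ∫_0^2 -8*x^2 dx = -64/3;
    ∫_0^2 8*x dx = 16;  ∫_0^2 4 dx = 8.
  Sum: 288/5 − 48 − 64/3 + 16 + 8 = 184/15.
Adding: ||u||_{H^1}^2 = 4034/105 + 184/15 = 1774/35.


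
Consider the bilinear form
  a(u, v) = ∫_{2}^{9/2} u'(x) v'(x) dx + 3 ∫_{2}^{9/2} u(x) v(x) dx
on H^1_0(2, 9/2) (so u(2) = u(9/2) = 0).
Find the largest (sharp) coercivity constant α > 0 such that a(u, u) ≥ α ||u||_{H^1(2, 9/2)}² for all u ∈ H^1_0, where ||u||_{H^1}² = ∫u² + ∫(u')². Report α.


α = 1

Coercivity of a(·,·) on H^1_0(2, 9/2) means a(u, u) ≥ α ||u||_{H^1}² for every u ∈ H^1_0.
The interval has length L = 5/2, and Poincaré/coercivity depend only on L. Here a(u, u) = ∫(u')² + (3)·∫u².
Here c = 3 ≥ 1, so a(u,u) = ∫(u')² + c∫u² ≥ ∫(u')² + ∫u² = ||u||_{H^1}², i.e. α = 1 works. No larger α is possible: a(u,u) ≥ α||u||_{H^1}² means (1−α)∫(u')² ≥ (α−c)∫u², and for the modes u_n = sin(nπ(x−x₀)/L) (x₀ the left endpoint) one has ∫u_n²/∫(u_n')² = (L/(nπ))² → 0, so a(u_n,u_n)/||u_n||_{H^1}² → 1. Hence the optimal constant is α = 1.
Therefore α = 1.


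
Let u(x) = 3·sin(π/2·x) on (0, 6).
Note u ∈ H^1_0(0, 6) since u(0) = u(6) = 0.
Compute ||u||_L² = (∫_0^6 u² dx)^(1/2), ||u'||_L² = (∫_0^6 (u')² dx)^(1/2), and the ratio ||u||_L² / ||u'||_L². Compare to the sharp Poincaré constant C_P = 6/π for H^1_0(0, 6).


||u||_L² / ||u'||_L² = 2/π < C_P = 6/π.

u(x) = 3·sin(π/2·x), so u'(x) = 3*π*cos(π*x/2)/2.
Writing u(x) = A·sin(kπx/L) with A = 3 and k = 3, use ∫_0^L sin²(kπx/L) dx = L/2 and ∫_0^L cos²(kπx/L) dx = L/2.
u² = 9·sin²(π/2·x) and (u')² = 9*π^2/4·cos²(π/2·x), and each of sin², cos² integrates to L/2 = 3 over (0, 6).
∫_0^6 u² dx = 27, so ||u||_L² = 3*sqrt(3).
∫_0^6 (u')² dx = 27*π^2/4, so ||u'||_L² = 3*sqrt(3)*π/2.
Ratio ||u||_L² / ||u'||_L² = 2/π.
Sharp Poincaré constant on H^1_0(0, 6) is C_P = L/π = 6/π, achieved by sin(π/6·x).
This is the k = 3 harmonic; the ratio L/(kπ) is strictly less than C_P = L/π, consistent with the sharp inequality ||u||_L² ≤ C_P ||u'||_L².


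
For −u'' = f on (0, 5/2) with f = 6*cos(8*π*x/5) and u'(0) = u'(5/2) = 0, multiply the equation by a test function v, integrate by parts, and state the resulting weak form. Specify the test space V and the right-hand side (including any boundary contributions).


V = H^1(0, 5/2) (no boundary constraint on v; u is determined up to an additive constant); weak form: ∫_0^5/2 u'v' dx = ∫_0^5/2 (6*cos(8*π*x/5)) v dx for all v ∈ V.

Multiply both sides by a test function v and integrate from 0 to 5/2:
  ∫_0^5/2 −u''(x) v(x) dx = ∫_0^5/2 f(x) v(x) dx.
Integrate the LHS by parts once:
  ∫_0^5/2 −u'' v dx = −[u'(x) v(x)]_0^5/2 + ∫_0^5/2 u'(x) v'(x) dx.
Thus ∫_0^5/2 u'(x) v'(x) dx = ∫_0^5/2 f(x) v(x) dx + [u'(x) v(x)]_0^5/2.
Choose V so that boundary terms are either known or forced to vanish.
u has homogeneous Neumann: u'(0) = u'(5/2) = 0. So [u' v]_0^5/2 = 0·v(5/2) − 0·v(0) = 0 for any v; take V = H^1(0, 5/2).
Weak formulation: find u (satisfying any essential BC) such that ∫_0^5/2 u'(x) v'(x) dx = ∫_0^5/2 f v dx for all v ∈ V (homogeneous Neumann, so boundary terms vanish).
Substituting f(x) = 6*cos(8*π*x/5), the right-hand side is ∫_0^5/2 (6*cos(8*π*x/5)) v dx.
Compatibility check (pure Neumann): taking v ≡ 1 ∈ V gives 0 = ∫_0^5/2 f dx + (0) − (0), i.e. ∫_0^5/2 f dx must equal u'(0) − u'(5/2) = 0. Indeed ∫_0^5/2 (6*cos(8*π*x/5)) dx = 0, so the data are compatible. The solution is then unique only up to an additive constant (fix it e.g. by requiring ∫_0^5/2 u dx = 0).


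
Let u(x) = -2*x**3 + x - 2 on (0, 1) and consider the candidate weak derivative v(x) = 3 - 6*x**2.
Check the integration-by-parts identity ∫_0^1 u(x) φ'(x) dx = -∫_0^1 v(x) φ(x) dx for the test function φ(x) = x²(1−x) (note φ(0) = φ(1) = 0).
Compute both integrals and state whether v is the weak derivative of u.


LHS = 7/60, RHS = -1/20. No, v is not the weak derivative of u.

u(x) = -2*x**3 + x - 2, classical derivative u'(x) = 1 - 6*x**2.
φ(x) = x²(1−x), so φ'(x) = x*(2 - 3*x).
Note φ(0) = φ(1) = 0, so the boundary term u·φ vanishes.
LHS = ∫_0^1 u(x) φ'(x) dx = ∫_0^1 (6*x^5 - 4*x^4 - 3*x^3 + 8*x^2 - 4*x) dx. Term by term:
  ∫_0^1 6*x^5 dx = 1;  ∫_0^1 -4*x^4 dx = -4/5;  ∫_0^1 -3*x^3 dx = -3/4;
  ∫_0^1 8*x^2 dx = 8/3;  ∫_0^1 -4*x dx = -2.
Sum: 1 − 4/5 − 3/4 + 8/3 − 2 = 7/60.
So LHS = 7/60.
∫_0^1 v(x) φ(x) dx = ∫_0^1 (6*x^5 - 6*x^4 - 3*x^3 + 3*x^2) dx. Term by term:
  ∫_0^1 6*x^5 dx = 1;  ∫_0^1 -6*x^4 dx = -6/5;  ∫_0^1 -3*x^3 dx = -3/4;
  ∫_0^1 3*x^2 dx = 1.
Sum: 1 − 6/5 − 3/4 + 1 = 1/20.
So RHS = -∫_0^1 v(x) φ(x) dx = -1/20.
LHS − RHS = 1/6 ≠ 0, so the identity fails.
(For a valid weak derivative the identity must hold for EVERY test function, in particular this one. The failure shows v is NOT the weak derivative of u.)
Correct weak derivative would be u'(x) = 1 - 6*x**2.


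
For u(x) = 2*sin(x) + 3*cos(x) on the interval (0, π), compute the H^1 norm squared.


||u||_{H^1(0,π)}^2 = 13*π

u'(x) = -3*sin(x) + 2*cos(x).
Expand u² and (u')² and integrate term by term on (0, π), using: for integers n ≥ 1, ∫_0^π sin²(nx) dx = ∫_0^π cos²(nx) dx = π/2; for n ≠ n', ∫_0^π sin(nx)sin(n'x) dx = ∫_0^π cos(nx)cos(n'x) dx = 0; and by product-to-sum, ∫_0^π sin(nx)cos(n'x) dx = ½∫_0^π [sin((n+n')x) + sin((n−n')x)] dx, which is 0 when n+n' is even and 2n/(n²−n'²) when n+n' is odd (it need not vanish on (0, π)).
  u² squared terms: (2)²·∫sin(x)² dx = 4·π/2 = 2*π;  (3)²·∫cos(x)² dx = 9·π/2 = 9*π/2.
  u² cross terms: 2·(2)·(3)·∫sin(x)·cos(x) dx = 12·(0) = 0.
  So ∫_0^π u² dx = 2*π + 9*π/2 + 0 = 13*π/2.
  (u')² squared terms: (-3)²·∫sin(x)² dx = 9·π/2 = 9*π/2;  (2)²·∫cos(x)² dx = 4·π/2 = 2*π.
  (u')² cross terms: 2·(-3)·(2)·∫sin(x)·cos(x) dx = -12·(0) = 0.
  So ∫_0^π (u')² dx = 9*π/2 + 2*π + 0 = 13*π/2.
||u||_{H^1}^2 = (13*π/2) + (13*π/2) = 13*π.


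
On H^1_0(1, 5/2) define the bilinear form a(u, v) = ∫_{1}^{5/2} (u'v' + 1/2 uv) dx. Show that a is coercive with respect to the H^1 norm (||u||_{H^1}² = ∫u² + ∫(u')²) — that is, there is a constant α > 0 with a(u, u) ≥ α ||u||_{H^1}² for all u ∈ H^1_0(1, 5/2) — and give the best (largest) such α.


α = (9 + 8*π^2)/(2*(9 + 4*π^2))

Coercivity of a(·,·) on H^1_0(1, 5/2) means a(u, u) ≥ α ||u||_{H^1}² for every u ∈ H^1_0.
The interval has length L = 3/2, and Poincaré/coercivity depend only on L. Here a(u, u) = ∫(u')² + (1/2)·∫u².
Here 0 < c = 1/2 < 1. The condition a(u,u) ≥ α||u||_{H^1}² reads (1−α)∫(u')² ≥ (α−c)∫u². Any admissible α is ≤ 1 (rapidly oscillating u have ∫u²/∫(u')² → 0), and α = 1 would force 0 ≥ (1−c)∫u², impossible since c < 1; so 1−α > 0. By the sharp Poincaré inequality on H^1_0 of an interval of length L, ∫(u')² ≥ (π/L)²∫u² with equality for the first sine mode sin(π(x−x₀)/L) (x₀ the left endpoint), so the inequality holds for all u iff (1−α)(π/L)² ≥ α − c, i.e. α ≤ ((π/L)² + c)/((π/L)² + 1) = (1 + c(L/π)²)/(1 + (L/π)²). With (π/L)² = 4*π^2/9 and c = 1/2, the largest admissible constant is α = ((π/L)² + c)/((π/L)² + 1).
Simplifying, α = (9 + 8*π^2)/(2*(9 + 4*π^2)).


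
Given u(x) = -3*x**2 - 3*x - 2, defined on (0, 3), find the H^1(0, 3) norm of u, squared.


||u||_{H^1}^2 = 15699/10

The H^1 norm (squared) on an interval (0, L) is
  ||u||_{H^1}^2 = ∫_0^L u(x)^2 dx + ∫_0^L u'(x)^2 dx.
Compute u'(x) = -6*x - 3.
Then u(x)^2 = 9*x**4 + 18*x**3 + 21*x**2 + 12*x + 4 and u'(x)^2 = 36*x**2 + 36*x + 9.
Integrate each monomial from 0 to 3 using ∫_0^3 c·x^n dx = c·3^(n+1)/(n+1):
  ∫_0^3 u(x)^2 dx = ∫_0^3 (9*x^4 + 18*x^3 + 21*x^2 + 12*x + 4) dx. Term by term:
    ∫_0^3 9*x^4 dx = 2187/5;  ∫_0^3 18*x^3 dx = 729/2;  ∫_0^3 21*x^2 dx = 189;
    ∫_0^3 12*x dx = 54;  ∫_0^3 4 dx = 12.
  Sum: 2187/5 + 729/2 + 189 + 54 + 12 = 10569/10.
  ∫_0^3 u'(x)^2 dx = ∫_0^3 (36*x^2 + 36*x + 9) dx. Term by term:
    ∫_0^3 36*x^2 dx = 324;  ∫_0^3 36*x dx = 162;  ∫_0^3 9 dx = 27.
  Sum: 324 + 162 + 27 = 513.
Adding: ||u||_{H^1}^2 = 10569/10 + 513 = 15699/10.


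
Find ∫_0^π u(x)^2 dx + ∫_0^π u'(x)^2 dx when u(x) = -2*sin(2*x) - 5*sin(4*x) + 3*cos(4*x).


||u||_{H^1(0,π)}^2 = 299*π

u'(x) = -12*sin(4*x) - 4*cos(2*x) - 20*cos(4*x).
Expand u² and (u')² and integrate term by term on (0, π), using: for integers n ≥ 1, ∫_0^π sin²(nx) dx = ∫_0^π cos²(nx) dx = π/2; for n ≠ n', ∫_0^π sin(nx)sin(n'x) dx = ∫_0^π cos(nx)cos(n'x) dx = 0; and by product-to-sum, ∫_0^π sin(nx)cos(n'x) dx = ½∫_0^π [sin((n+n')x) + sin((n−n')x)] dx, which is 0 when n+n' is even and 2n/(n²−n'²) when n+n' is odd (it need not vanish on (0, π)).
  u² squared terms: (-5)²·∫sin(4x)² dx = 25·π/2 = 25*π/2;  (-2)²·∫sin(2x)² dx = 4·π/2 = 2*π;  (3)²·∫cos(4x)² dx = 9·π/2 = 9*π/2.
  u² cross terms: 2·(-5)·(-2)·∫sin(4x)·sin(2x) dx = 20·(0) = 0;  2·(-5)·(3)·∫sin(4x)·cos(4x) dx = -30·(0) = 0;  2·(-2)·(3)·∫sin(2x)·cos(4x) dx = -12·(0) = 0.
  So ∫_0^π u² dx = 25*π/2 + 2*π + 9*π/2 + 0 + 0 + 0 = 19*π.
  (u')² squared terms: (-20)²·∫cos(4x)² dx = 400·π/2 = 200*π;  (-12)²·∫sin(4x)² dx = 144·π/2 = 72*π;  (-4)²·∫cos(2x)² dx = 16·π/2 = 8*π.
  (u')² cross terms: 2·(-20)·(-12)·∫cos(4x)·sin(4x) dx = 480·(0) = 0;  2·(-20)·(-4)·∫cos(4x)·cos(2x) dx = 160·(0) = 0;  2·(-12)·(-4)·∫sin(4x)·cos(2x) dx = 96·(0) = 0.
  So ∫_0^π (u')² dx = 200*π + 72*π + 8*π + 0 + 0 + 0 = 280*π.
||u||_{H^1}^2 = (19*π) + (280*π) = 299*π.
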